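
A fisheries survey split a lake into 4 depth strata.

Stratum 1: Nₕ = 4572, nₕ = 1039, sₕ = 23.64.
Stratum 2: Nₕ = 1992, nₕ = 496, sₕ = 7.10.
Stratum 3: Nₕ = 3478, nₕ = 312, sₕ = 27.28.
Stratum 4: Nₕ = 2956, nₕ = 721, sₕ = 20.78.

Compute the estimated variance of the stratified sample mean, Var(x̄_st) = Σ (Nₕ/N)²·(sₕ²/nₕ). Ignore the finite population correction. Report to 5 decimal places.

0.27069

N = 12998; Wₕ = Nₕ/N.
stratum 1: (4572/12998)²·23.64²/1039 = 0.06654858
stratum 2: (1992/12998)²·7.10²/496 = 0.00238705
stratum 3: (3478/12998)²·27.28²/312 = 0.17078127
stratum 4: (2956/12998)²·20.78²/721 = 0.03097502
Sum = 0.27069191 → 0.27069.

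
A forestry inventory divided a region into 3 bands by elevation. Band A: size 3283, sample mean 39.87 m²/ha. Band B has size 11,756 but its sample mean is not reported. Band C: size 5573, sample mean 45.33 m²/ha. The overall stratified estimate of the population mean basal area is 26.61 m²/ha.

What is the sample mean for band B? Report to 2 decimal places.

Σ Nₕx̄ₕ = N·μ, so 11756·x̄_B = 20612·26.61 − (3283·39.87 + 5573·45.33).
= 548485.32 − 383517.3 = 164968.02.
x̄_B = 164968.02 / 11756 = 14.0327... → 14.03.

14.03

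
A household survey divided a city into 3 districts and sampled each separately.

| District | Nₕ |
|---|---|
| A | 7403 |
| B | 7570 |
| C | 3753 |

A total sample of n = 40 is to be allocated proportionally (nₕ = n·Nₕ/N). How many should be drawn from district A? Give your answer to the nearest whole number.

16

N = 7403 + 7570 + 3753 = 18726.
n_A = 40·7403/18726 = 15.813... → 16.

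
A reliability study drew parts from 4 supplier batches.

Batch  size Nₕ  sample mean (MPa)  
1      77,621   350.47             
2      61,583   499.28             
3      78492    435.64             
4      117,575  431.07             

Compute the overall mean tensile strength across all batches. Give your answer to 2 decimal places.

N = 77621 + 61583 + 78492 + 117575 = 335271.
Weight each subgroup mean by Nₕ/N and sum.
Σ Nₕx̄ₕ = 77621·350.47 + 61583·499.28 + 78492·435.64 + 117575·431.07 = 27203831.87 + 30747160.24 + 34194254.88 + 50683055.25 = 142828302.24.
Divide by N: 142828302.24 / 335271 = 426.0085... → 426.01.

426.01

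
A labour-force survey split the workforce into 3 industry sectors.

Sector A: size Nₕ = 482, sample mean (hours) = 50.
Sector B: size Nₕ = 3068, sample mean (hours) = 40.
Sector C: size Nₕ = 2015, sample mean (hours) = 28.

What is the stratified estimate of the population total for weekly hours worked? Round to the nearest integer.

A: 482·50 = 24100
B: 3068·40 = 122720
C: 2015·28 = 56420
τ̂ = Σ Nₕx̄ₕ = 203240.

203240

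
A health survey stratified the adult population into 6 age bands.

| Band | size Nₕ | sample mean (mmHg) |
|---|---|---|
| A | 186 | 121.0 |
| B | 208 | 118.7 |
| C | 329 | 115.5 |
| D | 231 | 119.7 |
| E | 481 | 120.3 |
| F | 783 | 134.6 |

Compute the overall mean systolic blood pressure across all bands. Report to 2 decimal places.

N = 186 + 208 + 329 + 231 + 481 + 783 = 2218.
Overall mean = Σ (Nₕ/N)·x̄ₕ — weight by population share, not a simple average.
Σ Nₕx̄ₕ = 186·121.0 + 208·118.7 + 329·115.5 + 231·119.7 + 481·120.3 + 783·134.6 = 22506 + 24689.6 + 37999.5 + 27650.7 + 57864.3 + 105391.8 = 276101.9.
Divide by N: 276101.9 / 2218 = 124.4824... → 124.48.

124.48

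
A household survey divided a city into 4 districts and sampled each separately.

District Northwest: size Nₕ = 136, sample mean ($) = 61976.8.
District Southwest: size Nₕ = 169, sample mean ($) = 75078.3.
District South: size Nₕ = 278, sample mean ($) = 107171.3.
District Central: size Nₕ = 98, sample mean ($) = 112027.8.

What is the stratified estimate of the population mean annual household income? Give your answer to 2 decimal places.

90880.21

N = 136 + 169 + 278 + 98 = 681.
Overall mean = Σ (Nₕ/N)·x̄ₕ — weight by population share, not a simple average.
Σ Nₕx̄ₕ = 136·61976.8 + 169·75078.3 + 278·107171.3 + 98·112027.8 = 8428844.8 + 12688232.7 + 29793621.4 + 10978724.4 = 61889423.3.
Divide by N: 61889423.3 / 681 = 90880.2104... → 90880.21.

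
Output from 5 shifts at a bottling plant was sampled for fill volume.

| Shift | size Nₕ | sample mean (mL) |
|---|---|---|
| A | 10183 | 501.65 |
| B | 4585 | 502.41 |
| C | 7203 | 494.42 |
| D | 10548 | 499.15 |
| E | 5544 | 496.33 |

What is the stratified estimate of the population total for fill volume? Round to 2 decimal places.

18989846.78

Estimate total by summing Nₕ·x̄ₕ over strata.
10183·501.65 + 4585·502.41 + 7203·494.42 + 10548·499.15 + 5544·496.33 = 5108301.95 + 2303549.85 + 3561307.26 + 5265034.2 + 2751653.52 = 18989846.78.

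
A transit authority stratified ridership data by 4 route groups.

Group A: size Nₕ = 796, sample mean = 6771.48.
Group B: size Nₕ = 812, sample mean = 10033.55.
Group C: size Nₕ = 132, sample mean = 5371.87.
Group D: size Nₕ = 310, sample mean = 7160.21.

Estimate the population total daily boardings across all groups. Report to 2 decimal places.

16466092.62

Estimate total by summing Nₕ·x̄ₕ over strata.
796·6771.48 + 812·10033.55 + 132·5371.87 + 310·7160.21 = 5390098.08 + 8147242.6 + 709086.84 + 2219665.1 = 16466092.62.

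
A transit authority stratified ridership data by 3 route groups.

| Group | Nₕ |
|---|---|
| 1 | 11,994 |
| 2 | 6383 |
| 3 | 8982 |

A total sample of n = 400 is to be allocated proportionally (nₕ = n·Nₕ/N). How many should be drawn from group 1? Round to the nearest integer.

Share of group 1 = 11994/27359 = 0.43839.
Allocate 400 × 0.43839 = 175.357... → 175.

175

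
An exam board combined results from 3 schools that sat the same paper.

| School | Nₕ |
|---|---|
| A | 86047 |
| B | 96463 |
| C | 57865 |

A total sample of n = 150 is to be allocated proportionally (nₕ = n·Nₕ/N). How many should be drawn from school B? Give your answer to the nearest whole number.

N = 86047 + 96463 + 57865 = 240375.
n_B = 150·96463/240375 = 60.195... → 60.

60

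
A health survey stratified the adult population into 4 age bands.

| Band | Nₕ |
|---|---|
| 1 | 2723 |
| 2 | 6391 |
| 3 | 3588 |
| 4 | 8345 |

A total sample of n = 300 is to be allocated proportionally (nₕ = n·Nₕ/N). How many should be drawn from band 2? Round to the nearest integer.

91

Share of band 2 = 6391/21047 = 0.30365.
Allocate 300 × 0.30365 = 91.096... → 91.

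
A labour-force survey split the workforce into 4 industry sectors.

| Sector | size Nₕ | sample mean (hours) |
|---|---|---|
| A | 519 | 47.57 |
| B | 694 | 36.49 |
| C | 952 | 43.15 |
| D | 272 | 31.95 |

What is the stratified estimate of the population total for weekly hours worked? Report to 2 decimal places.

99782.09

Population total = Σ Nₕ·x̄ₕ (each stratum's size times its mean).
519·47.57 + 694·36.49 + 952·43.15 + 272·31.95 = 24688.83 + 25324.06 + 41078.8 + 8690.4 = 99782.09.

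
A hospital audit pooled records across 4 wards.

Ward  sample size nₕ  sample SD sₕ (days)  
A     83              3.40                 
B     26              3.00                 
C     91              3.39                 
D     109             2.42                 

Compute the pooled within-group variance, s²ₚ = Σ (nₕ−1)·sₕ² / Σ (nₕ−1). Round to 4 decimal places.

A: (83−1)·3.40² = 82·11.56 = 947.92
B: (26−1)·3.00² = 25·9 = 225
C: (91−1)·3.39² = 90·11.4921 = 1034.289
D: (109−1)·2.42² = 108·5.8564 = 632.4912
Numerator = 2839.7002; denominator = Σ(nₕ−1) = 305.
s²ₚ = 2839.7002/305 = 9.310492... → 9.3105.

9.3105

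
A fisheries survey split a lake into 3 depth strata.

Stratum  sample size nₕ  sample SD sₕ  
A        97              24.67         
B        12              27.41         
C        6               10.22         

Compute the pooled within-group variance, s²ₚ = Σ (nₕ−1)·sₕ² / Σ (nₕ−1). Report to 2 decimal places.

A: (97−1)·24.67² = 96·608.6089 = 58426.4544
B: (12−1)·27.41² = 11·751.3081 = 8264.3891
C: (6−1)·10.22² = 5·104.4484 = 522.242
Numerator = 67213.0855; denominator = Σ(nₕ−1) = 112.
s²ₚ = 67213.0855/112 = 600.1168... → 600.12.

600.12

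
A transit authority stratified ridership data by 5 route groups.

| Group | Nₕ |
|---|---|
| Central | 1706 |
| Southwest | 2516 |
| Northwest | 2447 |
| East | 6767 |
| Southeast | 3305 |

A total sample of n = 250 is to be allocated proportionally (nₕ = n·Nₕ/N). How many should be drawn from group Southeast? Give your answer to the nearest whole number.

49

Share of group Southeast = 3305/16741 = 0.19742.
Allocate 250 × 0.19742 = 49.355... → 49.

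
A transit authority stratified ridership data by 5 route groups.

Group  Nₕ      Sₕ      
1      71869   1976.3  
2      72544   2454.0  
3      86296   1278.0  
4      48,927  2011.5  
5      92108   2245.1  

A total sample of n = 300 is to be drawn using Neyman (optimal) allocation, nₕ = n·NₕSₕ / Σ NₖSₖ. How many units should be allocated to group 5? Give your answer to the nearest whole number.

84

Σ NₕSₕ = 71869·1976.3 + 72544·2454.0 + 86296·1278.0 + 48927·2011.5 + 92108·2245.1 = 735552300.
Share for 5: 206791670.8/735552300 = 0.28114.
n_5 = 300 × 0.28114 = 84.341... → 84.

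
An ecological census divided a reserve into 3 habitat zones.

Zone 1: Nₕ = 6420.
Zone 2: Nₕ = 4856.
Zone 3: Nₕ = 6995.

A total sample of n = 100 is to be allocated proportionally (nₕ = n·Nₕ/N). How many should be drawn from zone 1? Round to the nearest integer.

35

Share of zone 1 = 6420/18271 = 0.35138.
Allocate 100 × 0.35138 = 35.138... → 35.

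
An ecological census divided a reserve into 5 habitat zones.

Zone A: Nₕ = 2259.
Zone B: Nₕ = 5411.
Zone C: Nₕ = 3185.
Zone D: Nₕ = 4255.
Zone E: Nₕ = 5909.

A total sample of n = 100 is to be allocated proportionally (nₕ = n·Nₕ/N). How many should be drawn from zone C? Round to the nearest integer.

15

N = 2259 + 5411 + 3185 + 4255 + 5909 = 21019.
n_C = 100·3185/21019 = 15.153... → 15.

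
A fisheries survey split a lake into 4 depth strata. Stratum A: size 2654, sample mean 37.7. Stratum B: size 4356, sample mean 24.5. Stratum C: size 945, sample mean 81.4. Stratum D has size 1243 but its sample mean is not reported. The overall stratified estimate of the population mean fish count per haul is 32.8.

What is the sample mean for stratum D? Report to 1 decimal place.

14.5

N = 2654 + 4356 + 945 + 1243 = 9198.
Overall total = μ·N = 32.8·9198 = 301694.4.
Subtract the known strata: 2654·37.7 + 4356·24.5 + 945·81.4 = 283700.8.
Remaining total for stratum D: 301694.4 − 283700.8 = 17993.6.
Divide by its size: 17993.6 / 1243 = 14.476... → 14.5.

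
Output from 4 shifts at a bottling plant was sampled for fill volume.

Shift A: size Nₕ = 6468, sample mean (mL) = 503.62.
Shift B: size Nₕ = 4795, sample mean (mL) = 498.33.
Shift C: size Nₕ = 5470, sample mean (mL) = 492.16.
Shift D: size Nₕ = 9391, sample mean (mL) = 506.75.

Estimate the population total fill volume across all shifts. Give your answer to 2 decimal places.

Population total = Σ Nₕ·x̄ₕ (each stratum's size times its mean).
6468·503.62 + 4795·498.33 + 5470·492.16 + 9391·506.75 = 3257414.16 + 2389492.35 + 2692115.2 + 4758889.25 = 13097910.96.

13097910.96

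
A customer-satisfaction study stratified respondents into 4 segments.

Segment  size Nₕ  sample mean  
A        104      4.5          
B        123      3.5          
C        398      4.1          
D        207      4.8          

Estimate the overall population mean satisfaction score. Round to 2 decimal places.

N = 104 + 123 + 398 + 207 = 832.
Overall mean = Σ (Nₕ/N)·x̄ₕ — weight by population share, not a simple average.
Σ Nₕx̄ₕ = 104·4.5 + 123·3.5 + 398·4.1 + 207·4.8 = 468 + 430.5 + 1631.8 + 993.6 = 3523.9.
Divide by N: 3523.9 / 832 = 4.2355... → 4.24.

4.24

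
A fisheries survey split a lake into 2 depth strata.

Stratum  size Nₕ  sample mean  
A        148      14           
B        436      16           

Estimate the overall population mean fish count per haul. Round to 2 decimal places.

15.49

N = 584; weights Wₕ = Nₕ/N = (0.2534, 0.7466).
x̄_st = Σ Wₕ·x̄ₕ = 0.2534·14 + 0.7466·16 ≈ 15.4932...
→ 15.49.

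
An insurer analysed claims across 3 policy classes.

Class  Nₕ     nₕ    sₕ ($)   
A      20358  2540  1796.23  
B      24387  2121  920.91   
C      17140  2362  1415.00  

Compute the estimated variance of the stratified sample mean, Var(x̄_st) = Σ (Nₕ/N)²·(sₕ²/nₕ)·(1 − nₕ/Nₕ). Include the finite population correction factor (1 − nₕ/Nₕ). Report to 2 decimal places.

233.07

N = 61885; Wₕ = Nₕ/N.
class A: (20358/61885)²·1796.23²/2540·(1 − 2540/20358) = 120.31325
class B: (24387/61885)²·920.91²/2121·(1 − 2121/24387) = 56.69222
class C: (17140/61885)²·1415.00²/2362·(1 − 2362/17140) = 56.06459
Sum = 233.07007 → 233.07.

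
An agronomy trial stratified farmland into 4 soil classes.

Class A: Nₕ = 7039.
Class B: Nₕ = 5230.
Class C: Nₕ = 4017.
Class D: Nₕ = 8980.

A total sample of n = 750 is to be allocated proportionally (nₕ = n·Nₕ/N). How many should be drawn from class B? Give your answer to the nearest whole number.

Share of class B = 5230/25266 = 0.20700.
Allocate 750 × 0.20700 = 155.248... → 155.

155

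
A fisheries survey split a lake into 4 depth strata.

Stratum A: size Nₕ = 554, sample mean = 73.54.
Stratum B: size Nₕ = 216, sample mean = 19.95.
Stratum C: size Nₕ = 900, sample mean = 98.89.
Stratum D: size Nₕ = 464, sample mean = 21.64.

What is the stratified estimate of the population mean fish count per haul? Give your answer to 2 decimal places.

67.52

x̄_st = (Σ Nₕx̄ₕ) / (Σ Nₕ) = (554·73.54 + 216·19.95 + 900·98.89 + 464·21.64) / 2134
= 144092.32 / 2134 = 67.5222... → 67.52.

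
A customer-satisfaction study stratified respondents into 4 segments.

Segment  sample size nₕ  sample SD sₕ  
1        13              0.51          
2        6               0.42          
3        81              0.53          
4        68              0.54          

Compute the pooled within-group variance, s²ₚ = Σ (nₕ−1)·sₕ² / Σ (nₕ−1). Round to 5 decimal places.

0.28056

Degrees of freedom: 12 + 5 + 80 + 67 = 164.
Σ(nₕ−1)sₕ² = 12·0.2601 + 5·0.1764 + 80·0.2809 + 67·0.2916 = 46.0124.
s²ₚ = 46.0124 / 164 = 0.2805634... → 0.28056.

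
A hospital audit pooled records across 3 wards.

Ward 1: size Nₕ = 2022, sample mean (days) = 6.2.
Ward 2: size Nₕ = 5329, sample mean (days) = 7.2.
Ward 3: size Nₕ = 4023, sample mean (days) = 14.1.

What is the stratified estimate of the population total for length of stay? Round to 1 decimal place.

1: 2022·6.2 = 12536.4
2: 5329·7.2 = 38368.8
3: 4023·14.1 = 56724.3
τ̂ = Σ Nₕx̄ₕ = 107629.5.

107629.5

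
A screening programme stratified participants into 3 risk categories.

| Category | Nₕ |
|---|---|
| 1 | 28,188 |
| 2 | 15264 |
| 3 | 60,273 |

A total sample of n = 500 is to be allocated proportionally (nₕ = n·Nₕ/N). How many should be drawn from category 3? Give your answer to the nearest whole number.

291

Share of category 3 = 60273/103725 = 0.58108.
Allocate 500 × 0.58108 = 290.542... → 291.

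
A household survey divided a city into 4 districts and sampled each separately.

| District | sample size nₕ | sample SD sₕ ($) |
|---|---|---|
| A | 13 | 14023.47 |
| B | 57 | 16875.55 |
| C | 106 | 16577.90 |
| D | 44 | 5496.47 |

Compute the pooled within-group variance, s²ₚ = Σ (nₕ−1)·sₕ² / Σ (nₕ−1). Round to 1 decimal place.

224368974.9

Degrees of freedom: 12 + 56 + 105 + 43 = 216.
Σ(nₕ−1)sₕ² = 12·196657710.8409 + 56·284784187.8025 + 105·274826768.41 + 43·30211182.4609 = 48463698575.8995.
s²ₚ = 48463698575.8995 / 216 = 224368974.888... → 224368974.9.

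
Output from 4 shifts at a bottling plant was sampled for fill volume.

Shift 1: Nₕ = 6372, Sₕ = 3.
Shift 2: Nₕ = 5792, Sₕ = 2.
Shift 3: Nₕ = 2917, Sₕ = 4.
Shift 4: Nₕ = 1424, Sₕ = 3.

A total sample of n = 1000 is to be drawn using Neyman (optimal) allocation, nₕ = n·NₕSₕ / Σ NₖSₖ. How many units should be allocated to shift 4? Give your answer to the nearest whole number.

92

1: NₕSₕ = 6372·3 = 19116
2: NₕSₕ = 5792·2 = 11584
3: NₕSₕ = 2917·4 = 11668
4: NₕSₕ = 1424·3 = 4272
Σ NₕSₕ = 46640.
n_4 = 1000·4272/46640 = 91.595... → 92.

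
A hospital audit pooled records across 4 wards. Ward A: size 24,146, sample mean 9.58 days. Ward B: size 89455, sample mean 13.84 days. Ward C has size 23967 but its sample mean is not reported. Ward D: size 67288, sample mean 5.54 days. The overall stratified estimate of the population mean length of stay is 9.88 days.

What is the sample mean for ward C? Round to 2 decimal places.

N = 24146 + 89455 + 23967 + 67288 = 204856.
Overall total = μ·N = 9.88·204856 = 2023977.28.
Subtract the known strata: 24146·9.58 + 89455·13.84 + 67288·5.54 = 1842151.4.
Remaining total for ward C: 2023977.28 − 1842151.4 = 181825.88.
Divide by its size: 181825.88 / 23967 = 7.5865... → 7.59.

7.59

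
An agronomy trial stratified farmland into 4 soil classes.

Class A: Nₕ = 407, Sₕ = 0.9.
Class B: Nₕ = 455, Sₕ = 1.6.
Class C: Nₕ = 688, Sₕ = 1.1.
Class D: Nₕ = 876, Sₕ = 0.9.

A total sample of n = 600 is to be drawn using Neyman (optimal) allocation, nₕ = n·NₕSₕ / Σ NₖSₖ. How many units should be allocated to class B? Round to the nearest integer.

A: NₕSₕ = 407·0.9 = 366.3
B: NₕSₕ = 455·1.6 = 728
C: NₕSₕ = 688·1.1 = 756.8
D: NₕSₕ = 876·0.9 = 788.4
Σ NₕSₕ = 2639.5.
n_B = 600·728/2639.5 = 165.486... → 165.

165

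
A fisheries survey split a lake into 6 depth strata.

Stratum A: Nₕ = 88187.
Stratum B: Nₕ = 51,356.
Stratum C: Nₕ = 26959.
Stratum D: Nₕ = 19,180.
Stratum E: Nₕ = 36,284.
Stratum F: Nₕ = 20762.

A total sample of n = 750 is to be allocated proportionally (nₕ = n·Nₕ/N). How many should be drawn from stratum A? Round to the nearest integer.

N = 88187 + 51356 + 26959 + 19180 + 36284 + 20762 = 242728.
n_A = 750·88187/242728 = 272.487... → 272.

272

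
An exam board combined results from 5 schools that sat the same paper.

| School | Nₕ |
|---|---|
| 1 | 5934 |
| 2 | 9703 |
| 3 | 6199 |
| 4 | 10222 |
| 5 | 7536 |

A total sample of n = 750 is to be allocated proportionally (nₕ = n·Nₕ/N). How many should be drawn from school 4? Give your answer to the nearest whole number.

194

N = 5934 + 9703 + 6199 + 10222 + 7536 = 39594.
n_4 = 750·10222/39594 = 193.628... → 194.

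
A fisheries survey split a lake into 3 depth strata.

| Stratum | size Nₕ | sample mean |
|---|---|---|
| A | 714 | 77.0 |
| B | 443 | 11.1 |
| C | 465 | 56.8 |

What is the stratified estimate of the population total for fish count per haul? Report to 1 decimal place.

86307.3

A: 714·77.0 = 54978
B: 443·11.1 = 4917.3
C: 465·56.8 = 26412
τ̂ = Σ Nₕx̄ₕ = 86307.3.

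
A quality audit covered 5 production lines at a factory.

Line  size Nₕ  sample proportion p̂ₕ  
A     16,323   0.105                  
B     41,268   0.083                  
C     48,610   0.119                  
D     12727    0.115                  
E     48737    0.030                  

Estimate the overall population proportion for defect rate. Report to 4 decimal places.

0.0826

Wₕ = Nₕ/N with N = 167665: 0.0974, 0.2461, 0.2899, 0.0759, 0.2907.
p̂_st = 0.0974·0.105 + 0.2461·0.083 + 0.2899·0.119 + 0.0759·0.115 + 0.2907·0.030 ≈ 0.082602... → 0.0826.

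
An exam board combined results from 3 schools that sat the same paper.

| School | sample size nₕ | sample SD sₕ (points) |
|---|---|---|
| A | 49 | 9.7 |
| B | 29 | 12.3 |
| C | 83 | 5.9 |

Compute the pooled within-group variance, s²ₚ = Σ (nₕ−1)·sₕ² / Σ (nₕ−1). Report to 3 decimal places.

73.461

Degrees of freedom: 48 + 28 + 82 = 158.
Σ(nₕ−1)sₕ² = 48·94.09 + 28·151.29 + 82·34.81 = 11606.86.
s²ₚ = 11606.86 / 158 = 73.46114... → 73.461.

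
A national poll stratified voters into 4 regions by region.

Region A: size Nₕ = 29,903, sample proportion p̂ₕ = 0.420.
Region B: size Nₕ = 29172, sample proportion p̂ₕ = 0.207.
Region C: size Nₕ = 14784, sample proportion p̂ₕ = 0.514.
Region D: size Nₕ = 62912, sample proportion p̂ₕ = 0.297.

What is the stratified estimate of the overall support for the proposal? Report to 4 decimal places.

0.3282

Wₕ = Nₕ/N with N = 136771: 0.2186, 0.2133, 0.1081, 0.4600.
p̂_st = 0.2186·0.420 + 0.2133·0.207 + 0.1081·0.514 + 0.4600·0.297 ≈ 0.328152... → 0.3282.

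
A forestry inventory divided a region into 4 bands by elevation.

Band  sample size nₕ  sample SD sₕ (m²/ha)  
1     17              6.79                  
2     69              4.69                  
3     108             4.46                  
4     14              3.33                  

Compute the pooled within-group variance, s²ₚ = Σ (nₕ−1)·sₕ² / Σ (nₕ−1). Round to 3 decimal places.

22.088

1: (17−1)·6.79² = 16·46.1041 = 737.6656
2: (69−1)·4.69² = 68·21.9961 = 1495.7348
3: (108−1)·4.46² = 107·19.8916 = 2128.4012
4: (14−1)·3.33² = 13·11.0889 = 144.1557
Numerator = 4505.9573; denominator = Σ(nₕ−1) = 204.
s²ₚ = 4505.9573/204 = 22.08803... → 22.088.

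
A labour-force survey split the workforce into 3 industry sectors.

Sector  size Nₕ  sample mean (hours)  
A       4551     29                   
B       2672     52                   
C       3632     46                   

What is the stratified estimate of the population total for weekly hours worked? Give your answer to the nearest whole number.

Population total = Σ Nₕ·x̄ₕ (each stratum's size times its mean).
4551·29 + 2672·52 + 3632·46 = 131979 + 138944 + 167072 = 437995.

437995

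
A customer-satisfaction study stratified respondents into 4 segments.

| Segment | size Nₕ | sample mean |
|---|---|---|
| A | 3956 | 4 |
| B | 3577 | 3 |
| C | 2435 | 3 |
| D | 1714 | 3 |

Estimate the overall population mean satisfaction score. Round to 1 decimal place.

3.3

N = 3956 + 3577 + 2435 + 1714 = 11682.
The stratified mean weights each stratum mean by its population share Nₕ/N.
Σ Nₕx̄ₕ = 3956·4 + 3577·3 + 2435·3 + 1714·3 = 15824 + 10731 + 7305 + 5142 = 39002.
Divide by N: 39002 / 11682 = 3.339... → 3.3.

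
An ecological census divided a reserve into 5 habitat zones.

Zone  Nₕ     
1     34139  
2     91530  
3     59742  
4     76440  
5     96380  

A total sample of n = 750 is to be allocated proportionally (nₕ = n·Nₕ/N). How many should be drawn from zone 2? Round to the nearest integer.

192

N = 34139 + 91530 + 59742 + 76440 + 96380 = 358231.
n_2 = 750·91530/358231 = 191.629... → 192.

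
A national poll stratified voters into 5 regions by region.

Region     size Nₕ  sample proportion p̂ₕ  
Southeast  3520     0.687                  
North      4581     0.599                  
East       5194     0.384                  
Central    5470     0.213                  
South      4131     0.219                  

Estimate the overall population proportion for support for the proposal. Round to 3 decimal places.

0.403

Wₕ = Nₕ/N with N = 22896: 0.1537, 0.2001, 0.2269, 0.2389, 0.1804.
p̂_st = 0.1537·0.687 + 0.2001·0.599 + 0.2269·0.384 + 0.2389·0.213 + 0.1804·0.219 ≈ 0.40298... → 0.403.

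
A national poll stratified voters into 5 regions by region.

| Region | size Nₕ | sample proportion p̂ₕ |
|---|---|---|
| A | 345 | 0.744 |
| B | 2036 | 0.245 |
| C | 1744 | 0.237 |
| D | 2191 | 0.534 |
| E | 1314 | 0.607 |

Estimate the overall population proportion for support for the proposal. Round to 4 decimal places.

0.4111

Wₕ = Nₕ/N with N = 7630: 0.0452, 0.2668, 0.2286, 0.2872, 0.1722.
p̂_st = 0.0452·0.744 + 0.2668·0.245 + 0.2286·0.237 + 0.2872·0.534 + 0.1722·0.607 ≈ 0.411064... → 0.4111.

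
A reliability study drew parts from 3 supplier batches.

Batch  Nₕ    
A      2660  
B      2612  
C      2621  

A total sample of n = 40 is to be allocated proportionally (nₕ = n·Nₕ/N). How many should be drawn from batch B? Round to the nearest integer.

Share of batch B = 2612/7893 = 0.33093.
Allocate 40 × 0.33093 = 13.237... → 13.

13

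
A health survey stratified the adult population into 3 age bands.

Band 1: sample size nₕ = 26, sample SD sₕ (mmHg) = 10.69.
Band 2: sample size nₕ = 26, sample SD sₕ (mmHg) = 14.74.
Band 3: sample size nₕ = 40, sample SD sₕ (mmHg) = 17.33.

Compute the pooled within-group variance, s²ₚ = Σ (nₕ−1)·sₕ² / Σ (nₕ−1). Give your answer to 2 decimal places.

224.74

Degrees of freedom: 25 + 25 + 39 = 89.
Σ(nₕ−1)sₕ² = 25·114.2761 + 25·217.2676 + 39·300.3289 = 20001.4196.
s²ₚ = 20001.4196 / 89 = 224.7351... → 224.74.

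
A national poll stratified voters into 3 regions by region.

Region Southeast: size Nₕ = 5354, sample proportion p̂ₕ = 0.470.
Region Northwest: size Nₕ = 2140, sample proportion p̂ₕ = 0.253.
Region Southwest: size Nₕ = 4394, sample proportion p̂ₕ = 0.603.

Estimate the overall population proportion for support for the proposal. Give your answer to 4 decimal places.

N = 5354 + 2140 + 4394 = 11888.
Overall proportion = Σ (Nₕ/N)·p̂ₕ.
Σ Nₕp̂ₕ = 2516.38 + 541.42 + 2649.582 = 5707.382.
5707.382 / 11888 = 0.480096... → 0.4801.

0.4801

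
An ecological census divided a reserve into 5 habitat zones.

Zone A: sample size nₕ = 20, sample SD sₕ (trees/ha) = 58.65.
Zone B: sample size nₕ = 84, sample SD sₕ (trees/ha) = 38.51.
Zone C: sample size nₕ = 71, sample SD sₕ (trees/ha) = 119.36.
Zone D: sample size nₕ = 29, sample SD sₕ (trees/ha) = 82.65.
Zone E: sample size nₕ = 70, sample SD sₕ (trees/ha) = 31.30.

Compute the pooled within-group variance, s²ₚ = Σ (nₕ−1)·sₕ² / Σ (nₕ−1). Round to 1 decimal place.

Degrees of freedom: 19 + 83 + 70 + 28 + 69 = 269.
Σ(nₕ−1)sₕ² = 19·3439.8225 + 83·1483.0201 + 70·14246.8096 + 28·6831.0225 + 69·979.69 = 1444591.2078.
s²ₚ = 1444591.2078 / 269 = 5370.228... → 5370.2.

5370.2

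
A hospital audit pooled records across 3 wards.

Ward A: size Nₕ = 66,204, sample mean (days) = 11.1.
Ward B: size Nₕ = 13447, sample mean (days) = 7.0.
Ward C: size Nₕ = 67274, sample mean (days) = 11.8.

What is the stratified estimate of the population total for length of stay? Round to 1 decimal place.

1622826.6

A: 66204·11.1 = 734864.4
B: 13447·7.0 = 94129
C: 67274·11.8 = 793833.2
τ̂ = Σ Nₕx̄ₕ = 1622826.6.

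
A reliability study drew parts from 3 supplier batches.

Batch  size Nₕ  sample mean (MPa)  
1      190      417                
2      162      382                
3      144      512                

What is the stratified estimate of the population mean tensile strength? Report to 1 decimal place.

433.1

x̄_st = (Σ Nₕx̄ₕ) / (Σ Nₕ) = (190·417 + 162·382 + 144·512) / 496
= 214842 / 496 = 433.149... → 433.1.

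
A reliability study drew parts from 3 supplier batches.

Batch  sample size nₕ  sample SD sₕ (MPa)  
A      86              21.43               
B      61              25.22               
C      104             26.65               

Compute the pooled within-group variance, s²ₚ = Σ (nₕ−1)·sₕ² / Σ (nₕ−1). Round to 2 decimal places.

606.26

Degrees of freedom: 85 + 60 + 103 = 248.
Σ(nₕ−1)sₕ² = 85·459.2449 + 60·636.0484 + 103·710.2225 = 150351.638.
s²ₚ = 150351.638 / 248 = 606.2566... → 606.26.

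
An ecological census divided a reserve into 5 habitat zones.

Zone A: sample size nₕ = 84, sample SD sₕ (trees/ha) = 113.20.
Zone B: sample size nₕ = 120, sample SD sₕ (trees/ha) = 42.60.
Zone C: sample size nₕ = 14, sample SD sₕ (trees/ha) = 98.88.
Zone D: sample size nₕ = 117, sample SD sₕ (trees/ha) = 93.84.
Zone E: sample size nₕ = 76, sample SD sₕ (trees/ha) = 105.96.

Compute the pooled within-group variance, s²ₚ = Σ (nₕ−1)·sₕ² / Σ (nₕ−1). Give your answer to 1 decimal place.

Degrees of freedom: 83 + 119 + 13 + 116 + 75 = 406.
Σ(nₕ−1)sₕ² = 83·12814.24 + 119·1814.76 + 13·9777.2544 + 116·8805.9456 + 75·11227.5216 = 3270196.4768.
s²ₚ = 3270196.4768 / 406 = 8054.671... → 8054.7.

8054.7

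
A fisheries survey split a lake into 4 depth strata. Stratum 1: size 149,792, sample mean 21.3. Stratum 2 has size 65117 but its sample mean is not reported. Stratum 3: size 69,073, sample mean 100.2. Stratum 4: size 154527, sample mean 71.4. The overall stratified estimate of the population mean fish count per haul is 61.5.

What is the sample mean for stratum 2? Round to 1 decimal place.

N = 149792 + 65117 + 69073 + 154527 = 438509.
Overall total = μ·N = 61.5·438509 = 26968303.5.
Subtract the known strata: 149792·21.3 + 69073·100.2 + 154527·71.4 = 21144912.
Remaining total for stratum 2: 26968303.5 − 21144912 = 5823391.5.
Divide by its size: 5823391.5 / 65117 = 89.430... → 89.4.

89.4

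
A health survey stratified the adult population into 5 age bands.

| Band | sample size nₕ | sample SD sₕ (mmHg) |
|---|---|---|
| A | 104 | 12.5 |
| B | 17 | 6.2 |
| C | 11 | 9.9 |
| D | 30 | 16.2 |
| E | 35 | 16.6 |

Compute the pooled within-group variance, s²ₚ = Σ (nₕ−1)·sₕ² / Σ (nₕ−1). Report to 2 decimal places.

A: (104−1)·12.5² = 103·156.25 = 16093.75
B: (17−1)·6.2² = 16·38.44 = 615.04
C: (11−1)·9.9² = 10·98.01 = 980.1
D: (30−1)·16.2² = 29·262.44 = 7610.76
E: (35−1)·16.6² = 34·275.56 = 9369.04
Numerator = 34668.69; denominator = Σ(nₕ−1) = 192.
s²ₚ = 34668.69/192 = 180.5661... → 180.57.

180.57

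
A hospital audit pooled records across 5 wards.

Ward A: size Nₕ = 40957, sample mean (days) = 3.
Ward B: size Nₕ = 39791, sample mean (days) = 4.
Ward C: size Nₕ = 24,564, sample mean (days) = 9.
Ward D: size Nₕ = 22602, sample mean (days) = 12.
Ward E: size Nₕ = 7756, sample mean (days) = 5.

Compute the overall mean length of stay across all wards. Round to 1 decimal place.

x̄_st = (Σ Nₕx̄ₕ) / (Σ Nₕ) = (40957·3 + 39791·4 + 24564·9 + 22602·12 + 7756·5) / 135670
= 813115 / 135670 = 5.993... → 6.0.

6.0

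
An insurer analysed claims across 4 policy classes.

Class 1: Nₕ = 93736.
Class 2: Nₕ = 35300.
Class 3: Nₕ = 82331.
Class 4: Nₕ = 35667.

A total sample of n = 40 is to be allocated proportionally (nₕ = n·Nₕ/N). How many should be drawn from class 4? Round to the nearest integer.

N = 93736 + 35300 + 82331 + 35667 = 247034.
n_4 = 40·35667/247034 = 5.775... → 6.

6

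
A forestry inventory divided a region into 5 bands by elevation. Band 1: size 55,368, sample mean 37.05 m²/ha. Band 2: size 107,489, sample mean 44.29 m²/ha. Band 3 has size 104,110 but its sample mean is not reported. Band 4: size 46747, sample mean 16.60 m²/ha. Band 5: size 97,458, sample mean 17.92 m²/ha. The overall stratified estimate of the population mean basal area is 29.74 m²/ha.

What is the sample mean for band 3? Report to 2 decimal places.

Σ Nₕx̄ₕ = N·μ, so 104110·x̄_3 = 411172·29.74 − (55368·37.05 + 107489·44.29 + 46747·16.60 + 97458·17.92).
= 12228255.28 − 9334519.77 = 2893735.51.
x̄_3 = 2893735.51 / 104110 = 27.7950... → 27.79.

27.79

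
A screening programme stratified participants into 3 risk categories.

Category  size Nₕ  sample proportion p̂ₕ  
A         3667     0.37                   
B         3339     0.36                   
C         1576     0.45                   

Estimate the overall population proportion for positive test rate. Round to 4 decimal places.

0.3808

Wₕ = Nₕ/N with N = 8582: 0.4273, 0.3891, 0.1836.
p̂_st = 0.4273·0.37 + 0.3891·0.36 + 0.1836·0.45 ≈ 0.380801... → 0.3808.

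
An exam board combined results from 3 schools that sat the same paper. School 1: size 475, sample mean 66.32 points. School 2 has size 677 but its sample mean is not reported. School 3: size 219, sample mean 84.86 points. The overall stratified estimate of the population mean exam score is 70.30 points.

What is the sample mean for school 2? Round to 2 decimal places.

68.38

N = 475 + 677 + 219 = 1371.
Overall total = μ·N = 70.30·1371 = 96381.3.
Subtract the known strata: 475·66.32 + 219·84.86 = 50086.34.
Remaining total for school 2: 96381.3 − 50086.34 = 46294.96.
Divide by its size: 46294.96 / 677 = 68.3825... → 68.38.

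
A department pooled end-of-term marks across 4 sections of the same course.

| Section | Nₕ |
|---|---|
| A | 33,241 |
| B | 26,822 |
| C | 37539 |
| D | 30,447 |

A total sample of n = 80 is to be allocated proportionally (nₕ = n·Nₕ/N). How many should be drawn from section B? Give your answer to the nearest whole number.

17

N = 33241 + 26822 + 37539 + 30447 = 128049.
n_B = 80·26822/128049 = 16.757... → 17.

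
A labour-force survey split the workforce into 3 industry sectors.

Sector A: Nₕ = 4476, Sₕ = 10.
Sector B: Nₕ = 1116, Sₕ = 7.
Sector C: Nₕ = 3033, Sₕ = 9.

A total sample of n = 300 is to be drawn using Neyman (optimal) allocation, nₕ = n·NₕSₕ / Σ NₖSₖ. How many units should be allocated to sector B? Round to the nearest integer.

Σ NₕSₕ = 4476·10 + 1116·7 + 3033·9 = 79869.
Share for B: 7812/79869 = 0.09781.
n_B = 300 × 0.09781 = 29.343... → 29.

29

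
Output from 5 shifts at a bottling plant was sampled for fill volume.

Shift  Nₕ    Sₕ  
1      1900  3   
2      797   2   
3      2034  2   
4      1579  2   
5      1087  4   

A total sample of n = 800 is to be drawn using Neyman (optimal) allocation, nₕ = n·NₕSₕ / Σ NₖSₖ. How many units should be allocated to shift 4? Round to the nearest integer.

134

1: NₕSₕ = 1900·3 = 5700
2: NₕSₕ = 797·2 = 1594
3: NₕSₕ = 2034·2 = 4068
4: NₕSₕ = 1579·2 = 3158
5: NₕSₕ = 1087·4 = 4348
Σ NₕSₕ = 18868.
n_4 = 800·3158/18868 = 133.899... → 134.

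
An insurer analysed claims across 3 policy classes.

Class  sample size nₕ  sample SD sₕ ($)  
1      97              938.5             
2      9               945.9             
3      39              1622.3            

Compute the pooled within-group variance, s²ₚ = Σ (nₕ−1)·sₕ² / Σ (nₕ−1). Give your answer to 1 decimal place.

1350165.4

Degrees of freedom: 96 + 8 + 38 = 142.
Σ(nₕ−1)sₕ² = 96·880782.25 + 8·894726.81 + 38·2631857.29 = 191723487.5.
s²ₚ = 191723487.5 / 142 = 1350165.405... → 1350165.4.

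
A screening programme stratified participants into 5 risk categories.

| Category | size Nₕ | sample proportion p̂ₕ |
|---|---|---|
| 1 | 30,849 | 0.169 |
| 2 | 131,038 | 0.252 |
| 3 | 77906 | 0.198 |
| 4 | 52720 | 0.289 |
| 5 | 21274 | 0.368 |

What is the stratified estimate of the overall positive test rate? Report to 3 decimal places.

0.245

N = 30849 + 131038 + 77906 + 52720 + 21274 = 313787.
Overall proportion = Σ (Nₕ/N)·p̂ₕ.
Σ Nₕp̂ₕ = 5213.481 + 33021.576 + 15425.388 + 15236.08 + 7828.832 = 76725.357.
76725.357 / 313787 = 0.24451... → 0.245.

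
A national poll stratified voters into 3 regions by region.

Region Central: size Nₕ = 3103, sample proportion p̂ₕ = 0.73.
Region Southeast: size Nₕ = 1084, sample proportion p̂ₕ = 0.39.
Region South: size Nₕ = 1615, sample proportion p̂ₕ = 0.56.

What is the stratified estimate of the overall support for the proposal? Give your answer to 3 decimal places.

Wₕ = Nₕ/N with N = 5802: 0.5348, 0.1868, 0.2784.
p̂_st = 0.5348·0.73 + 0.1868·0.39 + 0.2784·0.56 ≈ 0.61916... → 0.619.

0.619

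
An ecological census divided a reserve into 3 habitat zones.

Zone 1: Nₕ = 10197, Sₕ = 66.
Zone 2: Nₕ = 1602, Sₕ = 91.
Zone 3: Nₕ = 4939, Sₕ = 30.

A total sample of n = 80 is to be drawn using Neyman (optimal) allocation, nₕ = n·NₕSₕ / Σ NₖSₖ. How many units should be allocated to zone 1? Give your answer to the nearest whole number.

Σ NₕSₕ = 10197·66 + 1602·91 + 4939·30 = 966954.
Share for 1: 673002/966954 = 0.69600.
n_1 = 80 × 0.69600 = 55.680... → 56.

56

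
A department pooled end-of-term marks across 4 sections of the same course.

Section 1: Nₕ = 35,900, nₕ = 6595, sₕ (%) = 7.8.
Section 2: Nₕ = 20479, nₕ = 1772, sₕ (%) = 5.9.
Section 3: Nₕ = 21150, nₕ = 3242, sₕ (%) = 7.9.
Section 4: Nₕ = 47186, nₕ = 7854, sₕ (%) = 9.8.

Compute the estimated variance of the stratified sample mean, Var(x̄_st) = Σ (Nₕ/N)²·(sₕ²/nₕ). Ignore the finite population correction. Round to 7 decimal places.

N = 124715; Wₕ = Nₕ/N.
section 1: (35900/124715)²·7.8²/6595 = 0.0007644092
section 2: (20479/124715)²·5.9²/1772 = 0.0005296883
section 3: (21150/124715)²·7.9²/3242 = 0.0005536363
section 4: (47186/124715)²·9.8²/7854 = 0.0017504520
Sum = 0.0035981858 → 0.0035982.

0.0035982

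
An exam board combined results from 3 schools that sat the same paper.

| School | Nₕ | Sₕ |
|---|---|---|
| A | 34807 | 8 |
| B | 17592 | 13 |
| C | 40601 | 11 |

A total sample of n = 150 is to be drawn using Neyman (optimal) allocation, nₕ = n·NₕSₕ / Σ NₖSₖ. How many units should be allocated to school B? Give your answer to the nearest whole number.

Σ NₕSₕ = 34807·8 + 17592·13 + 40601·11 = 953763.
Share for B: 228696/953763 = 0.23978.
n_B = 150 × 0.23978 = 35.967... → 36.

36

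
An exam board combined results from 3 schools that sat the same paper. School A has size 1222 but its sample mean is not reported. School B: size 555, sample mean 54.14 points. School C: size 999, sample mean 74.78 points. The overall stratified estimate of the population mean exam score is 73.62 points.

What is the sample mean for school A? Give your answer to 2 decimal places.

N = 1222 + 555 + 999 = 2776.
Overall total = μ·N = 73.62·2776 = 204369.12.
Subtract the known strata: 555·54.14 + 999·74.78 = 104752.92.
Remaining total for school A: 204369.12 − 104752.92 = 99616.2.
Divide by its size: 99616.2 / 1222 = 81.5190... → 81.52.

81.52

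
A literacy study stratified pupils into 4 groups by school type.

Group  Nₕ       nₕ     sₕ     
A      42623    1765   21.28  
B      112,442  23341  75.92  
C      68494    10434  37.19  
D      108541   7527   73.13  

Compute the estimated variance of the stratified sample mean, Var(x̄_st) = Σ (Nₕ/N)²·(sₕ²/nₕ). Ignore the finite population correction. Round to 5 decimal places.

N = 332100. Term for each stratum: Wₕ²sₕ²/nₕ.
Var(x̄_st) = 0.00422619 + 0.02830820 + 0.00563857 + 0.07589604 = 0.11406900 → 0.11407.

0.11407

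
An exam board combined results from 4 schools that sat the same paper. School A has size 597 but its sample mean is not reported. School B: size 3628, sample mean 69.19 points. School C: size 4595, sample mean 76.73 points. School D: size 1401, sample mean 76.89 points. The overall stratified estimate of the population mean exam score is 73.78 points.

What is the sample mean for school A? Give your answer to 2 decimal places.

71.67

N = 597 + 3628 + 4595 + 1401 = 10221.
Overall total = μ·N = 73.78·10221 = 754105.38.
Subtract the known strata: 3628·69.19 + 4595·76.73 + 1401·76.89 = 711318.56.
Remaining total for school A: 754105.38 − 711318.56 = 42786.82.
Divide by its size: 42786.82 / 597 = 71.6697... → 71.67.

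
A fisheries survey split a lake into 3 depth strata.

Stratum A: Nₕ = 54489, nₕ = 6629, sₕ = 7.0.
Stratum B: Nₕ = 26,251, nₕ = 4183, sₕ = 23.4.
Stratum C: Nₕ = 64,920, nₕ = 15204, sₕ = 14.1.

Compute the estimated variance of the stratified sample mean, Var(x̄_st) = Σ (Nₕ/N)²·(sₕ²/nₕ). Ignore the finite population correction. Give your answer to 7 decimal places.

0.0078835

N = 145660. Term for each stratum: Wₕ²sₕ²/nₕ.
Var(x̄_st) = 0.0010343919 + 0.0042516249 + 0.0025975073 = 0.0078835241 → 0.0078835.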